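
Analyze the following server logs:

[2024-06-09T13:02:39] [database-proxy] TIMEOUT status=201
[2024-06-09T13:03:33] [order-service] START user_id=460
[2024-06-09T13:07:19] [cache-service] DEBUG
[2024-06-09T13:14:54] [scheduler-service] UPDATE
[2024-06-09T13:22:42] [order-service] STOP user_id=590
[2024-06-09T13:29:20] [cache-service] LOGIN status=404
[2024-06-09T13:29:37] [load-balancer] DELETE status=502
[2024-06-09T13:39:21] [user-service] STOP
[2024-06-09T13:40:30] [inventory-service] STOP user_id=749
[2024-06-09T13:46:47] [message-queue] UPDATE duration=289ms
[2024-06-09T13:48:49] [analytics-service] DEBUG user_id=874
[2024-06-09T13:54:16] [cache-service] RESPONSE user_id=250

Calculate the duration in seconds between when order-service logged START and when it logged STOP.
1149

To find the time between events:

1. Locate the first START event for order-service: 2024-06-09T13:03:33
2. Locate the first STOP event for order-service: 2024-06-09T13:22:42
3. Calculate the difference: 2024-06-09T13:22:42 - 2024-06-09T13:03:33 = 1149 seconds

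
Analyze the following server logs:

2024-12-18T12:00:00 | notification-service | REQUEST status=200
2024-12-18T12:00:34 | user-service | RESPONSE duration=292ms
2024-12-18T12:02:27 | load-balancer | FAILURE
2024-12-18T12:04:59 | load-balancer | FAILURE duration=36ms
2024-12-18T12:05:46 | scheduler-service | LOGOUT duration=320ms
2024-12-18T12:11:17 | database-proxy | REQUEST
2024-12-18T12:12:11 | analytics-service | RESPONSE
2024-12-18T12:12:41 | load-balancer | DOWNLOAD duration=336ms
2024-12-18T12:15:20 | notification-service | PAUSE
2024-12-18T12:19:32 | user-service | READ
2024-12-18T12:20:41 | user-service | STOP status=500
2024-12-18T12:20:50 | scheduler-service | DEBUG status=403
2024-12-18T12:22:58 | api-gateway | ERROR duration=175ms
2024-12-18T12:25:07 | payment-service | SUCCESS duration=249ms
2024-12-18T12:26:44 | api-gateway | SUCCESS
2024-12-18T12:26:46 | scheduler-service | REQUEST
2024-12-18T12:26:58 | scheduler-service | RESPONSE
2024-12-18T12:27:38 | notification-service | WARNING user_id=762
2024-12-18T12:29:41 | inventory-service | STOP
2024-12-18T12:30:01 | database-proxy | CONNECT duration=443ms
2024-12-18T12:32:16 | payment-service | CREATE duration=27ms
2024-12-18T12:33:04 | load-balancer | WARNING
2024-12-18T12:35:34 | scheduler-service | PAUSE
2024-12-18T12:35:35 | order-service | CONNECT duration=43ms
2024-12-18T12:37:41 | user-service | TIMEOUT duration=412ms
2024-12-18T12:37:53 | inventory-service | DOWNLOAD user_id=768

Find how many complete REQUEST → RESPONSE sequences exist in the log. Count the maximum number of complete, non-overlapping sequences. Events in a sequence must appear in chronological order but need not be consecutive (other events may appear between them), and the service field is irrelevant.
3

To count sequences:

1. Look for pattern: REQUEST → RESPONSE
2. Greedily scan the log in chronological order, matching each sequence element in turn (ignoring service)
3. Each time the full pattern completes, increment the count and restart matching from the next event
4. Complete non-overlapping sequences found: 3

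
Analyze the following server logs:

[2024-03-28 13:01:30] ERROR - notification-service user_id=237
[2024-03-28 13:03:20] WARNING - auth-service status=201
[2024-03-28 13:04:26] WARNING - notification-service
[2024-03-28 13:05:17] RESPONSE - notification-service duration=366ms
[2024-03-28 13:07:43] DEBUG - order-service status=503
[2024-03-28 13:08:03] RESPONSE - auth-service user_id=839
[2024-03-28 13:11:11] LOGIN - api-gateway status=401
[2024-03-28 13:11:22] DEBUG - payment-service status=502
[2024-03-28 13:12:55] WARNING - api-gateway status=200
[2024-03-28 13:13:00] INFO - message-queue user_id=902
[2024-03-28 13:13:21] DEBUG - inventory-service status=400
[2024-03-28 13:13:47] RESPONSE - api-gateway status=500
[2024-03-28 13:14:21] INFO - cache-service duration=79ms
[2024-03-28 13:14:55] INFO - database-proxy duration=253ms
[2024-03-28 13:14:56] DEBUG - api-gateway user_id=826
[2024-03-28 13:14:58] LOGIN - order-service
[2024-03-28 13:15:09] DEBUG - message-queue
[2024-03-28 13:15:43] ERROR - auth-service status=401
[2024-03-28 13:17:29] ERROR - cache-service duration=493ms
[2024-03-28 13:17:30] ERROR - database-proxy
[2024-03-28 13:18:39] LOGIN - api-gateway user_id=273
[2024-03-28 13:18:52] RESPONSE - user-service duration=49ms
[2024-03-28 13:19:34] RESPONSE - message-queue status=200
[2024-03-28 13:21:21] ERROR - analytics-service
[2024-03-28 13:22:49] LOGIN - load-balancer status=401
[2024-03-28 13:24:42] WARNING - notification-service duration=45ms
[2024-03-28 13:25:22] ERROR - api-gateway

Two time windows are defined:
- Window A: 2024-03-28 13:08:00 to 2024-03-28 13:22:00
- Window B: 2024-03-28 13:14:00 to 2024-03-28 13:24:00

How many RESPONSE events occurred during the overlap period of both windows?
2

To find overlap events:

1. Window A: 2024-03-28 13:08:00 to 2024-03-28 13:22:00
2. Window B: 2024-03-28 13:14:00 to 2024-03-28 13:24:00
3. Overlap period: 2024-03-28 13:14:00 to 2024-03-28 13:22:00
4. Count RESPONSE events in overlap: 2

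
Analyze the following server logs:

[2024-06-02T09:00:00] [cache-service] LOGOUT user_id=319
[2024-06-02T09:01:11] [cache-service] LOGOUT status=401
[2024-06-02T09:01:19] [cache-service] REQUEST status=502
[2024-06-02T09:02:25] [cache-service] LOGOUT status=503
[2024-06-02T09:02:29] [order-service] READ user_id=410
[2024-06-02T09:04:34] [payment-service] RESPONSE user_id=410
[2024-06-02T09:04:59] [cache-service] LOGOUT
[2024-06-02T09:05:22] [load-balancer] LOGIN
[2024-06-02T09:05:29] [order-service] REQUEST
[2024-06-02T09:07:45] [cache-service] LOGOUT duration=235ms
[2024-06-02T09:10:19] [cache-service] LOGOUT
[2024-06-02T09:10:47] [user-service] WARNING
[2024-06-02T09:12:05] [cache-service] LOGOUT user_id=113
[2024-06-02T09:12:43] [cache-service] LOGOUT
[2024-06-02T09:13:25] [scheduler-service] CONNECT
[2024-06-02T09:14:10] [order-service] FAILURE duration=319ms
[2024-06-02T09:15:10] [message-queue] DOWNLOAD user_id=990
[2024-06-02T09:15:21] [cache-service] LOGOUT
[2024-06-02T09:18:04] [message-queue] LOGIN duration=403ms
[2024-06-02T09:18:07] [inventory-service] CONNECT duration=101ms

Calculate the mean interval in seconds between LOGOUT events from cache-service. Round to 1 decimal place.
115.1

To calculate average interval:

1. Find all LOGOUT events for cache-service in order
2. Calculate time gaps between consecutive events
3. Compute mean of gaps: 921 / 8 = 115.1 seconds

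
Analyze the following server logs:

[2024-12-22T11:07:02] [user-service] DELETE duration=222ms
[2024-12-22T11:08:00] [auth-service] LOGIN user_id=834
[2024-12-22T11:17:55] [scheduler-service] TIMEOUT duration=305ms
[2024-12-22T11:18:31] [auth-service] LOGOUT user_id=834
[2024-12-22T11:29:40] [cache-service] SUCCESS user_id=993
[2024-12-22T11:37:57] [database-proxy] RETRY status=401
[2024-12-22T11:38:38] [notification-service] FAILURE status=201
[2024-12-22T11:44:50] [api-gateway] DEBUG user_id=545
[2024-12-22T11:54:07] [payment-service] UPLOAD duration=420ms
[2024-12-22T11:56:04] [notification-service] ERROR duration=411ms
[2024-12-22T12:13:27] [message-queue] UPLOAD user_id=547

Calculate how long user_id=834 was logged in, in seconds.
631

To calculate session duration:

1. Find LOGIN event for user_id=834: 2024-12-22T11:08:00
2. Find LOGOUT event for user_id=834: 2024-12-22T11:18:31
3. Session duration: 2024-12-22T11:18:31 - 2024-12-22T11:08:00 = 631 seconds (10 minutes)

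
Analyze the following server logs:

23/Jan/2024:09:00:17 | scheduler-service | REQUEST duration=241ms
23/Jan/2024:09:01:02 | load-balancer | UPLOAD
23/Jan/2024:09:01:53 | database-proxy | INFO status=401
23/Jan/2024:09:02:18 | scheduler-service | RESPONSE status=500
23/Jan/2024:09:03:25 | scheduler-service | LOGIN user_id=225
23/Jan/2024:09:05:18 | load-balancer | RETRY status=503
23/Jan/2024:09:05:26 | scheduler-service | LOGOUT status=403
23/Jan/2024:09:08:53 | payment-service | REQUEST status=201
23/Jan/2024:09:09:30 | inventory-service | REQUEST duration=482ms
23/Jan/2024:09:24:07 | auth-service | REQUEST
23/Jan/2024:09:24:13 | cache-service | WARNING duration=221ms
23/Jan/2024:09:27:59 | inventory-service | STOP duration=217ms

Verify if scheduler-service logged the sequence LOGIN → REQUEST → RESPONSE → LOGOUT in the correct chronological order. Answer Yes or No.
No

To verify sequence order:

1. Find all events in sequence LOGIN → REQUEST → RESPONSE → LOGOUT for scheduler-service
2. Extract their timestamps
3. Check if timestamps are in ascending order
4. Result: No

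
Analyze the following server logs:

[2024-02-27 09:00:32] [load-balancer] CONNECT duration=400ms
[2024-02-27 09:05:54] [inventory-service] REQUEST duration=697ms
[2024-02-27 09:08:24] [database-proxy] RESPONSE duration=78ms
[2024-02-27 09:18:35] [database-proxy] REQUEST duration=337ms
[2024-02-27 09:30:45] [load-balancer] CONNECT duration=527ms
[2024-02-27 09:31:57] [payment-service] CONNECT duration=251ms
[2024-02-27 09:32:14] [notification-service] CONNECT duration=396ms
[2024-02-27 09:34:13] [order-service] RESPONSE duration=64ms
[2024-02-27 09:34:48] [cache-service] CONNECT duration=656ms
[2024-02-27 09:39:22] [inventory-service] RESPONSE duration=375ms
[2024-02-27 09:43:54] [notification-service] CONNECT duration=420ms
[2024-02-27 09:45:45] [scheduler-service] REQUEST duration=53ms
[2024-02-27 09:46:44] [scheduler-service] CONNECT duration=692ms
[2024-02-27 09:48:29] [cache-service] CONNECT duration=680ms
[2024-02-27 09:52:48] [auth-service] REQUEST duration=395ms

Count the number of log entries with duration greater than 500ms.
5

To count timeouts:

1. Threshold: 500ms
2. Extract duration from each log entry
3. Count entries where duration > 500
4. Timeout count: 5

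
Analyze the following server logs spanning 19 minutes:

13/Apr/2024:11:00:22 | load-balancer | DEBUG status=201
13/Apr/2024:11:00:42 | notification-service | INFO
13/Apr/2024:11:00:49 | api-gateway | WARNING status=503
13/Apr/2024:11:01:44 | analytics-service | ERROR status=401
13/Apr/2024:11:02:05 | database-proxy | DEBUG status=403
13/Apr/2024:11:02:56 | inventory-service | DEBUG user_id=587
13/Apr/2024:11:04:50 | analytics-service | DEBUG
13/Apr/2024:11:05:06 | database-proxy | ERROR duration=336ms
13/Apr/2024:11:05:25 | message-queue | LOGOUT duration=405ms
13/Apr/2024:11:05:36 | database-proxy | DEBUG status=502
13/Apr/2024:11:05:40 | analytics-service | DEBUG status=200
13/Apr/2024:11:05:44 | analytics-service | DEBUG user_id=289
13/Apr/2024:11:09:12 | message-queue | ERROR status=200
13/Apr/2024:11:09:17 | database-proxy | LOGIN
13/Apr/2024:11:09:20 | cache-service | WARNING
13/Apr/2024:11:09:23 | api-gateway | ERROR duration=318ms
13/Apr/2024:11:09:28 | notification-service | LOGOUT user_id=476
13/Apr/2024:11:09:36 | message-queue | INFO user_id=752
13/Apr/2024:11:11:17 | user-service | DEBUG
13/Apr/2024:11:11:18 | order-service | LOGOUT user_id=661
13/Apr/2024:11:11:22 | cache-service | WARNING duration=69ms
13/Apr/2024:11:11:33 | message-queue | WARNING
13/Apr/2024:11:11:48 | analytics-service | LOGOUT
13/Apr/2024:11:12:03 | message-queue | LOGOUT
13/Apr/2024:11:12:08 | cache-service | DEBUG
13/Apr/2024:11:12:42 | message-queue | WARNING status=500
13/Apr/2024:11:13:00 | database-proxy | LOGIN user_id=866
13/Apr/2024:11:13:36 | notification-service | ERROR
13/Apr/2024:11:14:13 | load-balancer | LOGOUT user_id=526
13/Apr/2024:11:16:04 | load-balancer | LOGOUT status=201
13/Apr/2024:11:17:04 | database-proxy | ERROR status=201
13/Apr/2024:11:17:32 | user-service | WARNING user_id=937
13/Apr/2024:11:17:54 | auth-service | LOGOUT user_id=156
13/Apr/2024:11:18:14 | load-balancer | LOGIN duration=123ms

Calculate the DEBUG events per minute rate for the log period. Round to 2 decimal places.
0.47

To calculate the rate:

1. Count total DEBUG events: 9
2. Total time period: 19 minutes
3. Rate = 9 / 19 = 0.47 events per minute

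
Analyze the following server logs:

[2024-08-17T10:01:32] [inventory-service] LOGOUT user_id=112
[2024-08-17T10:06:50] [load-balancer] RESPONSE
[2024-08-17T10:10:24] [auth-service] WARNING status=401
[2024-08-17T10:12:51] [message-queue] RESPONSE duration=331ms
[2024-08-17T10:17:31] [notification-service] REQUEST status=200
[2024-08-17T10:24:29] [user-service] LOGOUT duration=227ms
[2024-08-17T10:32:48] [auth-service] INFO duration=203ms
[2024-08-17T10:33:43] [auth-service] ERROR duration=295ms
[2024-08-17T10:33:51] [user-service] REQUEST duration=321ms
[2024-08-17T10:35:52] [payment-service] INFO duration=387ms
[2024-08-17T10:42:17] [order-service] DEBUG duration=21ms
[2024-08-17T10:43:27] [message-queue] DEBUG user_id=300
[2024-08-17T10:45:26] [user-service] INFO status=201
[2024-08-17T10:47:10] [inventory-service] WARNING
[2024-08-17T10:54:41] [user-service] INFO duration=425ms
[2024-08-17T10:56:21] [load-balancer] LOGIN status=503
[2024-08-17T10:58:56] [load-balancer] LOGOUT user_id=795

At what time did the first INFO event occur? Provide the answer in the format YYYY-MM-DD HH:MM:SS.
2024-08-17 10:32:48

To find the first event:

1. Filter for all INFO events
2. Sort by timestamp
3. Select the first one
4. Timestamp: 2024-08-17 10:32:48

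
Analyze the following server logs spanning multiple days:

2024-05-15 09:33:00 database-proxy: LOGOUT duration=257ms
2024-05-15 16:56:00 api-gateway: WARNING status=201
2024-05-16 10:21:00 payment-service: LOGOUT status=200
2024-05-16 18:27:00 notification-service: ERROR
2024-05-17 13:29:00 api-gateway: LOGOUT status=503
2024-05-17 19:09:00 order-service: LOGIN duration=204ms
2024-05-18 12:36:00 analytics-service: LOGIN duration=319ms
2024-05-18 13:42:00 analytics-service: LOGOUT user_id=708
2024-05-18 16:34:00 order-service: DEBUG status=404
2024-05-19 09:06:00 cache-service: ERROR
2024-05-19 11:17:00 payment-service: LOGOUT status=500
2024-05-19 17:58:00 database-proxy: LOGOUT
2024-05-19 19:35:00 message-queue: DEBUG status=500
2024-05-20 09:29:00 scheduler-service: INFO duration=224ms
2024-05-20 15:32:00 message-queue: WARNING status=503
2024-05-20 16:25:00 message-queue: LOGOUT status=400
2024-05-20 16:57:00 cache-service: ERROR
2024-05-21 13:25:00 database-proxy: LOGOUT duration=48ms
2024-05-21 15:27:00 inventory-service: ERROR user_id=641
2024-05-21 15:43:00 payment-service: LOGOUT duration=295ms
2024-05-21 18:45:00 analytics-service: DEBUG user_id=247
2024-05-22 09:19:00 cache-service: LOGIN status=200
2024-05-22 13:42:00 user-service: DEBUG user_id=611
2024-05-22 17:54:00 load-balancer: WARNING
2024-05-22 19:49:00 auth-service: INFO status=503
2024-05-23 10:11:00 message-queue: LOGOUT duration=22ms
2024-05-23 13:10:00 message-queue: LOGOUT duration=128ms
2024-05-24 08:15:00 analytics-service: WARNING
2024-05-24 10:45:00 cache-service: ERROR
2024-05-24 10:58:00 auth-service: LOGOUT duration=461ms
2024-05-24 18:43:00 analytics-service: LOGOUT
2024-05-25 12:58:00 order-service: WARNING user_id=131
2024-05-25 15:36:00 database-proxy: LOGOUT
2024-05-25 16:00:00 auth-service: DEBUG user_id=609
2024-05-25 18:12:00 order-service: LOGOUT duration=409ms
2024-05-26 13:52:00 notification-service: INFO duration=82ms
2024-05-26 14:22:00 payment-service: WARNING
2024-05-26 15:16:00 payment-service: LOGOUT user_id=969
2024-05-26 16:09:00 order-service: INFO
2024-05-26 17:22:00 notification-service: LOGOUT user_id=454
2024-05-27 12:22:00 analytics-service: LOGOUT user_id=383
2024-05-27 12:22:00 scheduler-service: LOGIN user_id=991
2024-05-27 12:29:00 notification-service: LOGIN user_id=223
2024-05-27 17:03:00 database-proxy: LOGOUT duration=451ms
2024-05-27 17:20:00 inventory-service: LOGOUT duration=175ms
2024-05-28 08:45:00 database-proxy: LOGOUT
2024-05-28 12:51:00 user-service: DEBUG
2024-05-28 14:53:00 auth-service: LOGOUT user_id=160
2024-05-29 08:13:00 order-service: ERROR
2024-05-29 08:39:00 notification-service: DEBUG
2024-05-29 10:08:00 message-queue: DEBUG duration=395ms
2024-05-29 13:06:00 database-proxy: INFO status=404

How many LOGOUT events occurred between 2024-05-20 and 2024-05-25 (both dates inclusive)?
9

To filter by date range:

1. Date range: 2024-05-20 through 2024-05-25, both dates inclusive
2. Filter for LOGOUT events whose date falls in this range
3. Count matching events: 9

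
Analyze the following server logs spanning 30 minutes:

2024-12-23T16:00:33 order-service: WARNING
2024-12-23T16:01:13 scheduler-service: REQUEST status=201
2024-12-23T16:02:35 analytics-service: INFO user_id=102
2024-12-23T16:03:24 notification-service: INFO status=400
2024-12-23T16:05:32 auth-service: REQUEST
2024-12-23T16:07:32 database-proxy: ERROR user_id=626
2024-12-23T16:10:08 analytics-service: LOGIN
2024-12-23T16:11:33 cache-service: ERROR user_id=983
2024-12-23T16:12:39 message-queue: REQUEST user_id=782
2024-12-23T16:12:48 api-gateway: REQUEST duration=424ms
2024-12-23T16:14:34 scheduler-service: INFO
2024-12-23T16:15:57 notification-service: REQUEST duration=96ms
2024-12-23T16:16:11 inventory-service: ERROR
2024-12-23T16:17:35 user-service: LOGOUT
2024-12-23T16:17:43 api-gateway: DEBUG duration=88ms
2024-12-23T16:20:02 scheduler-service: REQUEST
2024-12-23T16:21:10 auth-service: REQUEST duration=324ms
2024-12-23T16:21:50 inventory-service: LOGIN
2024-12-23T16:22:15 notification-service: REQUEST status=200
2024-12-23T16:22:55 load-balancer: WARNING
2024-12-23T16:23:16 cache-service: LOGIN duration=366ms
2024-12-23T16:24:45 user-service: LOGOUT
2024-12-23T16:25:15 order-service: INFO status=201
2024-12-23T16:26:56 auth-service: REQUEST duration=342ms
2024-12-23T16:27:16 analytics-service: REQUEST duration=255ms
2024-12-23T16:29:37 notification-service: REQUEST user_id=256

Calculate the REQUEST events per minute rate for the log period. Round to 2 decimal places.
0.37

To calculate the rate:

1. Count total REQUEST events: 11
2. Total time period: 30 minutes
3. Rate = 11 / 30 = 0.37 events per minute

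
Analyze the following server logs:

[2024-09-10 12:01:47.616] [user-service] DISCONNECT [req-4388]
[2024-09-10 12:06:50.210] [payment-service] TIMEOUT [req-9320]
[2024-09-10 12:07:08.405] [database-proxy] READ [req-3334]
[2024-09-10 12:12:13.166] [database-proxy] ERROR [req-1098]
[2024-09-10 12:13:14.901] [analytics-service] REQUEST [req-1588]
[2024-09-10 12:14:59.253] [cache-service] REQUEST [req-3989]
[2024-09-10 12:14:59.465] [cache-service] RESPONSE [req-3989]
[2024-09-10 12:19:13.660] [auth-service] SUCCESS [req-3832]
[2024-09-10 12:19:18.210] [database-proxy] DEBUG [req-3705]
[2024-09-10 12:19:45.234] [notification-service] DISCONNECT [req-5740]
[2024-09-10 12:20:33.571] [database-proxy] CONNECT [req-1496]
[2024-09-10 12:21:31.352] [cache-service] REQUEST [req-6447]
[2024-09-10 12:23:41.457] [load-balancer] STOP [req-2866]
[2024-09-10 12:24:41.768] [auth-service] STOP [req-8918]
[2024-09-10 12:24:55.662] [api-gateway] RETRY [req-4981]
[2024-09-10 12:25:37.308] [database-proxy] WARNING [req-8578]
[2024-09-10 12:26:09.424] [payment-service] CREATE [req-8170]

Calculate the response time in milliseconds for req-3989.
212

To calculate latency:

1. Find REQUEST with id req-3989: 2024-09-10 12:14:59.253
2. Find RESPONSE with id req-3989: 2024-09-10 12:14:59.465
3. Latency: 2024-09-10 12:14:59.465 - 2024-09-10 12:14:59.253 = 212ms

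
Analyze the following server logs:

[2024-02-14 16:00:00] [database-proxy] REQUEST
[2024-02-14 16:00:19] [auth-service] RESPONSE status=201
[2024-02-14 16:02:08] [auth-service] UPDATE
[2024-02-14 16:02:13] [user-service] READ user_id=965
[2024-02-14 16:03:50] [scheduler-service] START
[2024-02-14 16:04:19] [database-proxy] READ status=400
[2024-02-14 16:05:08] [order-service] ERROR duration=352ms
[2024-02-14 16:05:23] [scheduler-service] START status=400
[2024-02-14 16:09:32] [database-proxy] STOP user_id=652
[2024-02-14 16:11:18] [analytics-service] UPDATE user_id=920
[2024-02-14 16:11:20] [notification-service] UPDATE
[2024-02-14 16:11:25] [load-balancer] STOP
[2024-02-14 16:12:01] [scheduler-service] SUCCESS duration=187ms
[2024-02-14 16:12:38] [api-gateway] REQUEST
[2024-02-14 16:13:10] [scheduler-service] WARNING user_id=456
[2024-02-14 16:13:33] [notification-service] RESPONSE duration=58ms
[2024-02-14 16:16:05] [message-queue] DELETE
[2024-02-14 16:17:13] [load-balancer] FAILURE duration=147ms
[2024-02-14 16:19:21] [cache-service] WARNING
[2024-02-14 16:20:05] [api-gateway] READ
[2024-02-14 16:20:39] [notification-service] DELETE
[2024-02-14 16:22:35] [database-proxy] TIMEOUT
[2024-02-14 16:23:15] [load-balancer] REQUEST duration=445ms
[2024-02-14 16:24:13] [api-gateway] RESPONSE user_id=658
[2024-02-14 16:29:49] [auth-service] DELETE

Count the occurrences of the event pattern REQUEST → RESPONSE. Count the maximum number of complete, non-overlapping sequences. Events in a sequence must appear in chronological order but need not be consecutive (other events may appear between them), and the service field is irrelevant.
3

To count sequences:

1. Look for pattern: REQUEST → RESPONSE
2. Greedily scan the log in chronological order, matching each sequence element in turn (ignoring service)
3. Each time the full pattern completes, increment the count and restart matching from the next event
4. Complete non-overlapping sequences found: 3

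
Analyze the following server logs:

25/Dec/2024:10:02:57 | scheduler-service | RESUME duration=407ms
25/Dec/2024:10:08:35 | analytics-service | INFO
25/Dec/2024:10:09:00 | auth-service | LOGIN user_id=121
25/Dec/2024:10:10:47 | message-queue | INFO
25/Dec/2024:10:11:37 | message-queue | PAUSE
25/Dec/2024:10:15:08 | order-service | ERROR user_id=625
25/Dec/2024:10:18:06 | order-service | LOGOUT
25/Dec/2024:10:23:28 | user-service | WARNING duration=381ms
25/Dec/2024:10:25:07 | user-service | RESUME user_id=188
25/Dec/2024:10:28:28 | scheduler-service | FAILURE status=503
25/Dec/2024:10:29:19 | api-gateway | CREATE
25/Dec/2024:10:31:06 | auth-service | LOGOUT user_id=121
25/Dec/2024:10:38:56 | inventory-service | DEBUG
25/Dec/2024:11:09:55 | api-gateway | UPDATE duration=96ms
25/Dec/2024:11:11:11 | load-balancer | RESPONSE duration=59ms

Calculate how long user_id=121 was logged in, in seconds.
1326

To calculate session duration:

1. Find LOGIN event for user_id=121: 25/Dec/2024:10:09:00
2. Find LOGOUT event for user_id=121: 25/Dec/2024:10:31:06
3. Session duration: 25/Dec/2024:10:31:06 - 25/Dec/2024:10:09:00 = 1326 seconds (22 minutes)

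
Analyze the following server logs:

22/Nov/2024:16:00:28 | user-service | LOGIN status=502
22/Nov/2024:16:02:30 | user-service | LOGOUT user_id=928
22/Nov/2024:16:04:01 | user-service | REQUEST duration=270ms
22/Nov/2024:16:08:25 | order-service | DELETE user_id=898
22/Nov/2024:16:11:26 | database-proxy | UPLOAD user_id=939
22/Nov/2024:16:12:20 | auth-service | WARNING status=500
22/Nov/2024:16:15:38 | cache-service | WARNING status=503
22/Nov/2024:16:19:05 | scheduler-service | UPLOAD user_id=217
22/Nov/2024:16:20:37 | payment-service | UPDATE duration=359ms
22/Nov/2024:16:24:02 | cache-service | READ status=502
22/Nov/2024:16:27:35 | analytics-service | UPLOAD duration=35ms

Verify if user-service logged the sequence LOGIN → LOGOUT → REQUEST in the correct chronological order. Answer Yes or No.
Yes

To verify sequence order:

1. Find all events in sequence LOGIN → LOGOUT → REQUEST for user-service
2. Extract their timestamps
3. Check if timestamps are in ascending order
4. Result: Yes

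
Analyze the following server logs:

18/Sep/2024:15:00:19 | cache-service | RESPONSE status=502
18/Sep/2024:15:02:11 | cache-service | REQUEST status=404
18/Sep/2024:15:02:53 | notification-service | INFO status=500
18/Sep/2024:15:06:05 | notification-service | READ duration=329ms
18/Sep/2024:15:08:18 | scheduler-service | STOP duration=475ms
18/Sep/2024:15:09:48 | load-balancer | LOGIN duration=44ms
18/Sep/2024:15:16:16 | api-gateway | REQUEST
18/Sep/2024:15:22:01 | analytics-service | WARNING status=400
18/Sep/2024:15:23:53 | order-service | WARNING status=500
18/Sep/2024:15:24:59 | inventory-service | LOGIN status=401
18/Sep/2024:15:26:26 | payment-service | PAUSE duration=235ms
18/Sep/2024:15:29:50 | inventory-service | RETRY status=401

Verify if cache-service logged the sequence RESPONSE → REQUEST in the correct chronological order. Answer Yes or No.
Yes

To verify sequence order:

1. Find all events in sequence RESPONSE → REQUEST for cache-service
2. Extract their timestamps
3. Check if timestamps are in ascending order
4. Result: Yes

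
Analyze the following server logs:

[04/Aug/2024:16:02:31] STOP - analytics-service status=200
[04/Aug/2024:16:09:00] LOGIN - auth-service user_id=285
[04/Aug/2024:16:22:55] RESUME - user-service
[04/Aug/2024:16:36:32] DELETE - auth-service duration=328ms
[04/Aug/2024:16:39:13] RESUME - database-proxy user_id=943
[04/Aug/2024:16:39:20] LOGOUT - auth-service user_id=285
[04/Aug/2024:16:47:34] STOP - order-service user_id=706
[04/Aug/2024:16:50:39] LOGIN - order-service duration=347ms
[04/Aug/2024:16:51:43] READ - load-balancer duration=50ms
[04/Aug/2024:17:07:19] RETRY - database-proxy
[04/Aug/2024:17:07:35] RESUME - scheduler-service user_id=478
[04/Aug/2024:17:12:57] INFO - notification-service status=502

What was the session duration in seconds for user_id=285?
1820

To calculate session duration:

1. Find LOGIN event for user_id=285: 04/Aug/2024:16:09:00
2. Find LOGOUT event for user_id=285: 04/Aug/2024:16:39:20
3. Session duration: 04/Aug/2024:16:39:20 - 04/Aug/2024:16:09:00 = 1820 seconds (30 minutes)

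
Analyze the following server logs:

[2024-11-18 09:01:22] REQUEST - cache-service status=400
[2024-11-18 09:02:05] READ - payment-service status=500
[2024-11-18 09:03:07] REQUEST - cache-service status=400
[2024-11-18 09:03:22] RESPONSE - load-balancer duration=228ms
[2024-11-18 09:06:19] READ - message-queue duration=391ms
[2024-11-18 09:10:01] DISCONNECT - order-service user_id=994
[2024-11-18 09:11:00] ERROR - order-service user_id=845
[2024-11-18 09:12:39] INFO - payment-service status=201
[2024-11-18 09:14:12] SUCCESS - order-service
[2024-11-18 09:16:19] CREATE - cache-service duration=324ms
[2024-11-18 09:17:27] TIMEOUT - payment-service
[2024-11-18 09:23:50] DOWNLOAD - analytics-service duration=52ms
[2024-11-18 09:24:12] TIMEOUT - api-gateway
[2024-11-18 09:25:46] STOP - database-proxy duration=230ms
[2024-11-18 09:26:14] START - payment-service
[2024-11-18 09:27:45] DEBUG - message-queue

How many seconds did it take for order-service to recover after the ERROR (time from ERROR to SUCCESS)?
192

To calculate recovery time:

1. Find ERROR event for order-service: 2024-11-18 09:11:00
2. Find next SUCCESS event for order-service: 2024-11-18 09:14:12
3. Recovery time: 2024-11-18 09:14:12 - 2024-11-18 09:11:00 = 192 seconds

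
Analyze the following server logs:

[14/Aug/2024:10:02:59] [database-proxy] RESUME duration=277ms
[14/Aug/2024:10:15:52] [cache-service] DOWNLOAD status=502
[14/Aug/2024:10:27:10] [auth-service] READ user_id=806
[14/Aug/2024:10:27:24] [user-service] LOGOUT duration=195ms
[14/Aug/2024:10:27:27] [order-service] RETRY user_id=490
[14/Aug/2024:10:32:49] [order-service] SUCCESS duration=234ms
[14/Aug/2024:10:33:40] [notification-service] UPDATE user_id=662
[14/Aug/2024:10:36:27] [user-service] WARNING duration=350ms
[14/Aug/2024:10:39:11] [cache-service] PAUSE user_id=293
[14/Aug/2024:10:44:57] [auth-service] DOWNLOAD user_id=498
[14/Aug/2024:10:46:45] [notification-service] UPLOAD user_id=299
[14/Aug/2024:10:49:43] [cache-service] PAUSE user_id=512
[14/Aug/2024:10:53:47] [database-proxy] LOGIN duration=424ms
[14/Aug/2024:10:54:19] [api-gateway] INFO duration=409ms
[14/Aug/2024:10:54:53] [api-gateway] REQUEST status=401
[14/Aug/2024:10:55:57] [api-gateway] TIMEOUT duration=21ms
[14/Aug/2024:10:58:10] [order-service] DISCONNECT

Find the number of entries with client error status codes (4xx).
1

To find matching entries:

1. Pattern to match: client error status codes (4xx)
2. Scan each log entry for the pattern
3. Count matches: 1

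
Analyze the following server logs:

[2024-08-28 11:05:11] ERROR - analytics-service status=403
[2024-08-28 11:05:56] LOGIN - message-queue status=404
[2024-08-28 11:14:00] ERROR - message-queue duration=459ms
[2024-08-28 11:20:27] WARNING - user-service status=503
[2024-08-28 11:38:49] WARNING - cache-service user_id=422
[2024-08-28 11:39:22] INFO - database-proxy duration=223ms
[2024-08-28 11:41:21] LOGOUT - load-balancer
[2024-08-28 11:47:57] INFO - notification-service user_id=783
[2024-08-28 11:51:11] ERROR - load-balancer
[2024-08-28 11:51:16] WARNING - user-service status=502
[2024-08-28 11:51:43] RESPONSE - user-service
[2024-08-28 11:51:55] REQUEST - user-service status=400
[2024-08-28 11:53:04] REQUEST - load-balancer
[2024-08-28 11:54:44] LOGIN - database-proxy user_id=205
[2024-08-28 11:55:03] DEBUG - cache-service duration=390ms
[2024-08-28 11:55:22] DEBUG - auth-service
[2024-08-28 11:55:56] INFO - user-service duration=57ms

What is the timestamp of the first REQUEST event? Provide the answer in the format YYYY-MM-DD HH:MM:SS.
2024-08-28 11:51:55

To find the first event:

1. Filter for all REQUEST events
2. Sort by timestamp
3. Select the first one
4. Timestamp: 2024-08-28 11:51:55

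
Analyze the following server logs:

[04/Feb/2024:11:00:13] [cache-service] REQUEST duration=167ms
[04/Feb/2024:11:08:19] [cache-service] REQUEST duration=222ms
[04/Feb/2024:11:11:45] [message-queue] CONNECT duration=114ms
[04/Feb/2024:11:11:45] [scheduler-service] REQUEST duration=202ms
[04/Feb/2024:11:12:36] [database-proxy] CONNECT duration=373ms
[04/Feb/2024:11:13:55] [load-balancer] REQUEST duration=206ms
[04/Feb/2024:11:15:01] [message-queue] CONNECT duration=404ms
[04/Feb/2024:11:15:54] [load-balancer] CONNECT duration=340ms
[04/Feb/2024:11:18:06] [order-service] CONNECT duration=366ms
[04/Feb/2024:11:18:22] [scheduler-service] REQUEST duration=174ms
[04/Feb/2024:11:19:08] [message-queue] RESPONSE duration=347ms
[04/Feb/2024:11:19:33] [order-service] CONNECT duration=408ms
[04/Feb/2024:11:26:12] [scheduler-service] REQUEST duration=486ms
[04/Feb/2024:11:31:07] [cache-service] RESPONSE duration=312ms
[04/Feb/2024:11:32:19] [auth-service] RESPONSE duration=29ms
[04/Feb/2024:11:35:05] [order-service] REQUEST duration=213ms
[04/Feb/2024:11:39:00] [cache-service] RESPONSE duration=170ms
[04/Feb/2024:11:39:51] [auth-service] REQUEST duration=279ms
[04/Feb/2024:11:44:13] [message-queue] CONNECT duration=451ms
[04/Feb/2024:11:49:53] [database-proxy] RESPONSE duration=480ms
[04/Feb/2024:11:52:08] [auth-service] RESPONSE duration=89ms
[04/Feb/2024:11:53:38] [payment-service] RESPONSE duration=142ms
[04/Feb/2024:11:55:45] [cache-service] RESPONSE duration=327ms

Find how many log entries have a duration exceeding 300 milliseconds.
11

To count timeouts:

1. Threshold: 300ms
2. Extract duration from each log entry
3. Count entries where duration > 300
4. Timeout count: 11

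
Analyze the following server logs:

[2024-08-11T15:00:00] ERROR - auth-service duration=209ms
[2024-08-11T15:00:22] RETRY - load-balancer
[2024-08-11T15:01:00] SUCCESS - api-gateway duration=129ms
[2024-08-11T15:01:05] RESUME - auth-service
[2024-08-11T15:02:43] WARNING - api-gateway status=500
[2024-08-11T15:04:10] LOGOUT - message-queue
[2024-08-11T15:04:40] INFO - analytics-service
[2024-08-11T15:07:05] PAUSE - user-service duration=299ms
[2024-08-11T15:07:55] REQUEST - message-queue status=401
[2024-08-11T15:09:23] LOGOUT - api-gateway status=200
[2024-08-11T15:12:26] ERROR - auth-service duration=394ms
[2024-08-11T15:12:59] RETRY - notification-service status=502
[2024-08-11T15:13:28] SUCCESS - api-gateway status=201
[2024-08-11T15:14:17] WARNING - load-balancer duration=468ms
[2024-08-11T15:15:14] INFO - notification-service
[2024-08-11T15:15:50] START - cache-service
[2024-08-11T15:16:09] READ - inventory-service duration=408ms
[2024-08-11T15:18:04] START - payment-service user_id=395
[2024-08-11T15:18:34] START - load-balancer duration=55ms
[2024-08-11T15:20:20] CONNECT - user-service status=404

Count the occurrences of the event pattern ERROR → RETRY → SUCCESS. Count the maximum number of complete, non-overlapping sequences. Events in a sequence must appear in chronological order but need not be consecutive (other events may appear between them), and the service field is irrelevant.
2

To count sequences:

1. Look for pattern: ERROR → RETRY → SUCCESS
2. Greedily scan the log in chronological order, matching each sequence element in turn (ignoring service)
3. Each time the full pattern completes, increment the count and restart matching from the next event
4. Complete non-overlapping sequences found: 2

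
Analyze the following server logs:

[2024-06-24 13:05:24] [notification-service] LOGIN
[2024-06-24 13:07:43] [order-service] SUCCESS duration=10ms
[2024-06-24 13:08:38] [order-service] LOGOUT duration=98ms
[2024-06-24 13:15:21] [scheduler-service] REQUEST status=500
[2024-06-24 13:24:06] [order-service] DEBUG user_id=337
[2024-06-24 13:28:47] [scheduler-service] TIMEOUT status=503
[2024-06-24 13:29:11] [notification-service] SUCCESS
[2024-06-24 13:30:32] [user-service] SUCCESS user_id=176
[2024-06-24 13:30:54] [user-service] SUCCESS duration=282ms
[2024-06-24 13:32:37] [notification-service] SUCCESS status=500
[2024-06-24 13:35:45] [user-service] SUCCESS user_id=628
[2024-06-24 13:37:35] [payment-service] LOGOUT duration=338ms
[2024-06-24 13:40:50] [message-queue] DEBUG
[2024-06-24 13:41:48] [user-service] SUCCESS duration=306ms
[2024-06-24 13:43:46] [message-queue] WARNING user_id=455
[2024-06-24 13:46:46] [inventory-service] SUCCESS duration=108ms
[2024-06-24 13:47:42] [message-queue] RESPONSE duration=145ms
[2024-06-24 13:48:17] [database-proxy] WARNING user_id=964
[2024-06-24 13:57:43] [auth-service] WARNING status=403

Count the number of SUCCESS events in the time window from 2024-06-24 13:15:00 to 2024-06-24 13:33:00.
4

To count events in the time window:

1. Window boundaries: 2024-06-24 13:15:00 to 2024-06-24 13:33:00
2. Filter for SUCCESS events within this window
3. Count matching events: 4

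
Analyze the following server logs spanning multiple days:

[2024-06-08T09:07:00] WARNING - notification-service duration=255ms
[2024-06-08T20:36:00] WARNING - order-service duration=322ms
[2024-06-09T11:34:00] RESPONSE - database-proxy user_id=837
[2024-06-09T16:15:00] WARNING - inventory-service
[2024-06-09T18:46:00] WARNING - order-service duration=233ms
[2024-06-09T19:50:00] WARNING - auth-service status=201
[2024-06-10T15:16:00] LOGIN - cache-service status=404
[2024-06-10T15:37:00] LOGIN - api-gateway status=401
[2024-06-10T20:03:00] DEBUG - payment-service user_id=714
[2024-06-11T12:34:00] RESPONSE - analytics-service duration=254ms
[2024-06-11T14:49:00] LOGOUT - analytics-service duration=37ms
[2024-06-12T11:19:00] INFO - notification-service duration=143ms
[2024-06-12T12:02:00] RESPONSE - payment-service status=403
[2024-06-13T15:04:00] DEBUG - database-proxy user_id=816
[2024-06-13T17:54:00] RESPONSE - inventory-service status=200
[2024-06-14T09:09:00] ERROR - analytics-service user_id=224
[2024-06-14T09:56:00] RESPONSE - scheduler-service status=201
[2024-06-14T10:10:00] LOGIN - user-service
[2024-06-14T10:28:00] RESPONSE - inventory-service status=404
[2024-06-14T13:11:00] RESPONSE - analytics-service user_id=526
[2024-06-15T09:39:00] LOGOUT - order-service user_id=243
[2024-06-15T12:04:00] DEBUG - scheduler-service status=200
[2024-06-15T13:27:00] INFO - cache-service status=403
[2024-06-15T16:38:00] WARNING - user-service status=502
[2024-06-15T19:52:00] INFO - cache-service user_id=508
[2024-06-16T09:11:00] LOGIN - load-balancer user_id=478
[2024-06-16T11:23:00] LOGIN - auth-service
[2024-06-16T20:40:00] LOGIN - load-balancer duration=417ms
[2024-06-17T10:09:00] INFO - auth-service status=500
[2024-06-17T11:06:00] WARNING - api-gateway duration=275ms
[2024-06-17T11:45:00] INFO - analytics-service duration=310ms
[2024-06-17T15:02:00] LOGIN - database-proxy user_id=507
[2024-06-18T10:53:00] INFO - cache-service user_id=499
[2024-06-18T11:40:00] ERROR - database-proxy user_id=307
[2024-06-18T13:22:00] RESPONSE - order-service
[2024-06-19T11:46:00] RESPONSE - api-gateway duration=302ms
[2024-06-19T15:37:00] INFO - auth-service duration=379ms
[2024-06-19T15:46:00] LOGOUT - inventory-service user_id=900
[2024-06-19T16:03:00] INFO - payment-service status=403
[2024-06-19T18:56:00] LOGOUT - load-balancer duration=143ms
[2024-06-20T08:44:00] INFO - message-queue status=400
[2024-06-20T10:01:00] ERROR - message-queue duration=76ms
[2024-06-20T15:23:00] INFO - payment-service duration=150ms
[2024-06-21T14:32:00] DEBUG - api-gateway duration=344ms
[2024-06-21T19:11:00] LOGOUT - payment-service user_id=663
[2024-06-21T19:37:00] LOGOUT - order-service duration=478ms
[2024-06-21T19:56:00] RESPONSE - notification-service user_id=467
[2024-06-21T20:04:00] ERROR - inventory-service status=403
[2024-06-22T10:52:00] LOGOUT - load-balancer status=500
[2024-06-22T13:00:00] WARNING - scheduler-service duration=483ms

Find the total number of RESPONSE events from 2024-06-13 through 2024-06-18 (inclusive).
5

To filter by date range:

1. Date range: 2024-06-13 through 2024-06-18, both dates inclusive
2. Filter for RESPONSE events whose date falls in this range
3. Count matching events: 5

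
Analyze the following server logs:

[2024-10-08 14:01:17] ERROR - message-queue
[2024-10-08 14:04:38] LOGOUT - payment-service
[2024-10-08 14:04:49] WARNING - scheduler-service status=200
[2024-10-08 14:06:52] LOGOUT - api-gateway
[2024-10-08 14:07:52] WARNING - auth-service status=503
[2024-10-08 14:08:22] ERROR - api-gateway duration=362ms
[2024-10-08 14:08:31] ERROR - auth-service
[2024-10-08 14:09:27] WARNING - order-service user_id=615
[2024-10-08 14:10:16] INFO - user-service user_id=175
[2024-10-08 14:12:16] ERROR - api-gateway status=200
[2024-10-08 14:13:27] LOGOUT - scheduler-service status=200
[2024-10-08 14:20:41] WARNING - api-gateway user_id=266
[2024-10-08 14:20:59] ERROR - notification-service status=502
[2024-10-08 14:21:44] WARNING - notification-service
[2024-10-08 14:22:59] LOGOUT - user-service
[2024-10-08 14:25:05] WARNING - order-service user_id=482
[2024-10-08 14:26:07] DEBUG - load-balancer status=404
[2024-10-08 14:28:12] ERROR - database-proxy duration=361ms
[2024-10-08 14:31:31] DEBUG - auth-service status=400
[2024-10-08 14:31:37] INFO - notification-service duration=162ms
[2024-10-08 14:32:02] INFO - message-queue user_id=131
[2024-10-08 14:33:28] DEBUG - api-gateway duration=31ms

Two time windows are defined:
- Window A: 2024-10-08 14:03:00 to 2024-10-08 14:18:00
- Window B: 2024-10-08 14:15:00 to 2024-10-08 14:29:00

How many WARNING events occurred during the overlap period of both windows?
0

To find overlap events:

1. Window A: 2024-10-08 14:03:00 to 2024-10-08 14:18:00
2. Window B: 2024-10-08 14:15:00 to 2024-10-08 14:29:00
3. Overlap period: 2024-10-08 14:15:00 to 2024-10-08 14:18:00
4. Count WARNING events in overlap: 0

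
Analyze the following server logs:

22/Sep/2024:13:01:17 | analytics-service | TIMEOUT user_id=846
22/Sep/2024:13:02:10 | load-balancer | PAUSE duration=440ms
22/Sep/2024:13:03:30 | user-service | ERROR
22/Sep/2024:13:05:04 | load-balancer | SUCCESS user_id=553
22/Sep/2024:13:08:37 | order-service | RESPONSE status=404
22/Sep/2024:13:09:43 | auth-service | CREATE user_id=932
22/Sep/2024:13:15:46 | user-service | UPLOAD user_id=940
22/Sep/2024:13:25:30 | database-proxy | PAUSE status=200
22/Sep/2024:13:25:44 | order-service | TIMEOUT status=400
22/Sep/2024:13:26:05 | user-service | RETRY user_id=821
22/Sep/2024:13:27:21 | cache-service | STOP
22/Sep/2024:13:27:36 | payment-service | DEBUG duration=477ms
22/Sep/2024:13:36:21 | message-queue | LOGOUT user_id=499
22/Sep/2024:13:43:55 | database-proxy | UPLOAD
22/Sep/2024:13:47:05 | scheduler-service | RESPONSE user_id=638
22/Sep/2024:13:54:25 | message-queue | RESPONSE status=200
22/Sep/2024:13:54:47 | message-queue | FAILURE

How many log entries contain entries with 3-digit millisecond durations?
2

To find matching entries:

1. Pattern to match: entries with 3-digit millisecond durations
2. Scan each log entry for the pattern
3. Count matches: 2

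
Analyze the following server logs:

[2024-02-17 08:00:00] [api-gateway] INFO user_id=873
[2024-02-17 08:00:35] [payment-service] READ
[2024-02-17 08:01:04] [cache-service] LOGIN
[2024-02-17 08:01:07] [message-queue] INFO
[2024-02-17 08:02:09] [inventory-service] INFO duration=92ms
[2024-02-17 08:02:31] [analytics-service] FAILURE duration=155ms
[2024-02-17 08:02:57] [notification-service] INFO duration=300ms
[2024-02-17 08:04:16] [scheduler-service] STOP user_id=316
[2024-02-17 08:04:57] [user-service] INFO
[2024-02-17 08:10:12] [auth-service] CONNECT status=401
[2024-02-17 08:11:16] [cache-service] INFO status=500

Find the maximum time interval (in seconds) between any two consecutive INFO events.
379

To find the longest gap:

1. Extract all INFO events in chronological order
2. Calculate time differences between consecutive events
3. Find the maximum difference
4. Longest gap: 379 seconds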